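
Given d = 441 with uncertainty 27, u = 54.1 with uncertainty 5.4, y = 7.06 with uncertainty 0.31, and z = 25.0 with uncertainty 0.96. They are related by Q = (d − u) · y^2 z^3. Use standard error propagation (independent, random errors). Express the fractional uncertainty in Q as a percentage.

16.1%

Let w = d − u = 387. δw = √(δd² + δu²) = √(729 + 29.2) = 27.5, so δw/w = 0.0712.
Q is then a monomial in w, y, z:
δQ/Q = √((δw/w)² + (2·δy/y)² + (3·δz/z)²) = √(0.00506 + 0.00771 + 0.0133) = 0.161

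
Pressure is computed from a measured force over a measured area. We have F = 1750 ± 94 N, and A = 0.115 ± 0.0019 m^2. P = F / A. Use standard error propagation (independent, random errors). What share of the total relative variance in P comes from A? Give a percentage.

8.64%

(δP/P)² = (1·δF/F)² + (-1·δA/A)²
  F term: (1×0.0537)² = 0.00289
  A term: (-1×0.0165)² = 0.000273
Total = 0.00316. Share from A = 0.000273/0.00316 = 0.0864.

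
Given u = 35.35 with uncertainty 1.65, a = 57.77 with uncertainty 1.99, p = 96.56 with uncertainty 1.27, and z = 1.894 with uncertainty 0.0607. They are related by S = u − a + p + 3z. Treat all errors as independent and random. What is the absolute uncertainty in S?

Absolute uncertainties add in quadrature for a linear combination:
  (δu)² = 2.72;  (δa)² = 3.96;  (δp)² = 1.61;  (3·δz)² = 0.0332
δS = √(8.33) = 2.89

2.89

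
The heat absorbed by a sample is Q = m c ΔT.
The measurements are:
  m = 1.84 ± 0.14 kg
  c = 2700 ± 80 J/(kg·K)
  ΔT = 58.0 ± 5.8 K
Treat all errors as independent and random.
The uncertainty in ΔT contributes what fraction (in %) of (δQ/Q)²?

(δQ/Q)² = (1·δm/m)² + (1·δc/c)² + (1·δΔT/ΔT)²
  m term: (1×0.0761)² = 0.00579
  c term: (1×0.0296)² = 0.000878
  ΔT term: (1×0.100)² = 0.0100
Total = 0.0167. Share from ΔT = 0.0100/0.0167 = 0.600.

60.0%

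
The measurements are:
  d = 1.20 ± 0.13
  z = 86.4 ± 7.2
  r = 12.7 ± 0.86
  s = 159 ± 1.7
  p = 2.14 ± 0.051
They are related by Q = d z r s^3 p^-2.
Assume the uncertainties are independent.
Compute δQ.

1.88e+08

Products/powers → add relative errors in quadrature, weighted by exponent:
  (1·δd/d)² = (1×0.108)² = 0.0117;  (1·δz/z)² = (1×0.0833)² = 0.00694;  (1·δr/r)² = (1×0.0677)² = 0.00459;  (3·δs/s)² = (3×0.0107)² = 0.00103;  (-2·δp/p)² = (-2×0.0238)² = 0.00227
δQ/Q = √(0.0266) = 0.163
Q = 1.16e+09, so δQ = 0.163 × 1.16e+09 = 1.88e+08.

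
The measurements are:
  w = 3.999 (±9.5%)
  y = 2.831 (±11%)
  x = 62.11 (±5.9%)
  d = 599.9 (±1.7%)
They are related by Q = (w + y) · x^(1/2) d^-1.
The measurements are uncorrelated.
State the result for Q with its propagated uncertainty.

Let u = w + y = 6.830. δu = √(δw² + δy²) = √(0.144 + 0.0970) = 0.491, so δu/u = 0.0719.
Q is then a monomial in u, x, d:
δQ/Q = √((δu/u)² + (½·δx/x)² + (-1·δd/d)²) = √(0.00517 + 0.000870 + 0.000289) = 0.0796
Q = 0.08973, so δQ = 0.0796 × 0.08973 = 0.00714.

0.08973 ± 0.00714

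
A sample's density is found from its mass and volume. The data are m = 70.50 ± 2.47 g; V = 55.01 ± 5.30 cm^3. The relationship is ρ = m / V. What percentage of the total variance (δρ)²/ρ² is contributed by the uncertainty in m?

11.7%

(δρ/ρ)² = (1·δm/m)² + (-1·δV/V)²
  m term: (1×0.0350)² = 0.00123
  V term: (-1×0.0963)² = 0.00928
Total = 0.0105. Share from m = 0.00123/0.0105 = 0.117.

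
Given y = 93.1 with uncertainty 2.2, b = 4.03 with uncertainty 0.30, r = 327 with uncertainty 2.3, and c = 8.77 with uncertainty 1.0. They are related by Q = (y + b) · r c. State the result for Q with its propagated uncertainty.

(2.79 ± 0.325) × 10^5

Let u = y + b = 97.1. δu = √(δy² + δb²) = √(4.84 + 0.0900) = 2.22, so δu/u = 0.0229.
Q is then a monomial in u, r, c:
δQ/Q = √((δu/u)² + (1·δr/r)² + (1·δc/c)²) = √(0.000523 + 4.95e-05 + 0.0130) = 0.117
Q = 2.79e+05, so δQ = 0.117 × 2.79e+05 = 32500.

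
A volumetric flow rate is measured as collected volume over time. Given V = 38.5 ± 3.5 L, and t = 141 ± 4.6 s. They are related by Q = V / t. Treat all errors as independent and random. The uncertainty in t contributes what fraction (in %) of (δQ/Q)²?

(δQ/Q)² = (1·δV/V)² + (-1·δt/t)²
  V term: (1×0.0909)² = 0.00826
  t term: (-1×0.0326)² = 0.00106
Total = 0.00933. Share from t = 0.00106/0.00933 = 0.114.

11.4%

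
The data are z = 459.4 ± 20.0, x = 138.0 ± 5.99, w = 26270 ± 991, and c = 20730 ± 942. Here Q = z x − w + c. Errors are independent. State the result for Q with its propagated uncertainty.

57860 ± 4130

Let p = z·x = 63400. δp/p = √((1·δz/z)² + (1·δx/x)²) = √(0.00190 + 0.00188) = 0.0615, so δp = 3900.
Q = p − w + c: δQ = √(δp² + δw² + δc²) = √(1.52e+07 + 9.82e+05 + 8.87e+05) = 4130
Q = 57860.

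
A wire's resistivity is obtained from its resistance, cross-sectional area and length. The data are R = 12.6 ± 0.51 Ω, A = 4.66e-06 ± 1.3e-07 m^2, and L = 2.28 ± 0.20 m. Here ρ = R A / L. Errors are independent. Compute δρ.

Relative error in a monomial: (δρ/ρ)² = Σ (nᵢ · δxᵢ/xᵢ)².
  (1·δR/R)² = (1×0.0405)² = 0.00164;  (1·δA/A)² = (1×0.0279)² = 0.000778;  (-1·δL/L)² = (-1×0.0877)² = 0.00769
δρ/ρ = √(0.0101) = 0.101
ρ = 2.58e-05 Ω·m, so δρ = 0.101 × 2.58e-05 = 2.59e-06 Ω·m.

2.59e-06 Ω·m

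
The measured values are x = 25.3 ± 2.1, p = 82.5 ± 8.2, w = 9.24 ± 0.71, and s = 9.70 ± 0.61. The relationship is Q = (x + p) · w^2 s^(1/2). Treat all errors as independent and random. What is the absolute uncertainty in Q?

Let u = x + p = 108. δu = √(δx² + δp²) = √(4.41 + 67.2) = 8.46, so δu/u = 0.0785.
Q is then a monomial in u, w, s:
δQ/Q = √((δu/u)² + (2·δw/w)² + (½·δs/s)²) = √(0.00617 + 0.0236 + 0.000989) = 0.175
Q = 28700, so δQ = 0.175 × 28700 = 5030.

5030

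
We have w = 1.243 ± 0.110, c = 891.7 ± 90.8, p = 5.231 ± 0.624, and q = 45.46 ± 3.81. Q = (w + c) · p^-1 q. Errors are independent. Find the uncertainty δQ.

1380

Let u = w + c = 892.9. δu = √(δw² + δc²) = √(0.0121 + 8240) = 90.8, so δu/u = 0.102.
Q is then a monomial in u, p, q:
δQ/Q = √((δu/u)² + (-1·δp/p)² + (1·δq/q)²) = √(0.0103 + 0.0142 + 0.00702) = 0.178
Q = 7760, so δQ = 0.178 × 7760 = 1380.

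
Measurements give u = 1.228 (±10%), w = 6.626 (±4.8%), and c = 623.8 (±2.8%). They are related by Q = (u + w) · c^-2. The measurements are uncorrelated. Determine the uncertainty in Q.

1.43e-06

Let h = u + w = 7.854. δh = √(δu² + δw²) = √(0.0151 + 0.101) = 0.341, so δh/h = 0.0434.
Q is then a monomial in h, c:
δQ/Q = √((δh/h)² + (-2·δc/c)²) = √(0.00188 + 0.00314) = 0.0709
Q = 2.018e-05, so δQ = 0.0709 × 2.018e-05 = 1.43e-06.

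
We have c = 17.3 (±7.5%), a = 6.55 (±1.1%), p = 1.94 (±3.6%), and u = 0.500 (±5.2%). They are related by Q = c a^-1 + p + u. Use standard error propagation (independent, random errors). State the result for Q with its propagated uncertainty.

5.08 ± 0.214

Let w = c·a^-1 = 2.64. δw/w = √((1·δc/c)² + (-1·δa/a)²) = √(0.00562 + 0.000121) = 0.0758, so δw = 0.200.
Q = w + p + u: δQ = √(δw² + δp² + δu²) = √(0.0401 + 0.00488 + 0.000676) = 0.214
Q = 5.08.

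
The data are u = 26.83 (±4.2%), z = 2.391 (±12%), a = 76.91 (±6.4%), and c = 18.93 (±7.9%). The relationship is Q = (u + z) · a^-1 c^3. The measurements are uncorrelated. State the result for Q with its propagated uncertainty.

2577 ± 641

Let w = u + z = 29.22. δw = √(δu² + δz²) = √(1.27 + 0.0823) = 1.16, so δw/w = 0.0398.
Q is then a monomial in w, a, c:
δQ/Q = √((δw/w)² + (-1·δa/a)² + (3·δc/c)²) = √(0.00158 + 0.00410 + 0.0562) = 0.249
Q = 2577, so δQ = 0.249 × 2577 = 641.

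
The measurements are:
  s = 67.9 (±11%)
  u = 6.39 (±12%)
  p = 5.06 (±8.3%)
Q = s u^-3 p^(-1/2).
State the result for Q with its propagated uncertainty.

0.116 ± 0.0438

For a monomial Q ∝ s, u^-3, p^(-1/2), fractional errors add in quadrature:
  (1·δs/s)² = (1×0.110)² = 0.0121;  (-3·δu/u)² = (-3×0.120)² = 0.130;  (−½·δp/p)² = (-0.5×0.0830)² = 0.00172
δQ/Q = √(0.143) = 0.379
Q = 0.116, so δQ = 0.379 × 0.116 = 0.0438.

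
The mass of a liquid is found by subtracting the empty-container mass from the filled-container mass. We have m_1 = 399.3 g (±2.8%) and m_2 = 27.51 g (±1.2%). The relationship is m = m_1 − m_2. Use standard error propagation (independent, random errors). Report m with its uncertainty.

371.8 ± 11.2 g

m is a linear combination, so absolute uncertainties add in quadrature:
  (δm_1)² = 125;  (δm_2)² = 0.109
δm = √(125) = 11.2 g
m = 371.8 g.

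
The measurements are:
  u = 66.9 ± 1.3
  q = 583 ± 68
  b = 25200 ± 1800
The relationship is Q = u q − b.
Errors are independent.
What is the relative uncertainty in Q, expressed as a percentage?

Let p = u·q = 39000. δp/p = √((1·δu/u)² + (1·δq/q)²) = √(0.000378 + 0.0136) = 0.118, so δp = 4610.
Q = p − b: δQ = √(δp² + δb²) = √(2.13e+07 + 3.24e+06) = 4950
Q = 13800, so δQ/Q = 4950/13800 = 0.359.

35.9%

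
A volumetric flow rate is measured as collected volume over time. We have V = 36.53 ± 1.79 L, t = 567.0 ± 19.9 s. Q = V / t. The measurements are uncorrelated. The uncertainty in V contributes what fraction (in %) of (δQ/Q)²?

66.1%

(δQ/Q)² = (1·δV/V)² + (-1·δt/t)²
  V term: (1×0.0490)² = 0.00240
  t term: (-1×0.0351)² = 0.00123
Total = 0.00363. Share from V = 0.00240/0.00363 = 0.661.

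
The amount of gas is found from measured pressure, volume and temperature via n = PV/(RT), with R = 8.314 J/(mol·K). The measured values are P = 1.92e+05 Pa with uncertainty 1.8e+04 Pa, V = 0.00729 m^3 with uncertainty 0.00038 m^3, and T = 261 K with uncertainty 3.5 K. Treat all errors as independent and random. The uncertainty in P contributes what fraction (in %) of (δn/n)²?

(δn/n)² = (1·δP/P)² + (1·δV/V)² + (-1·δT/T)²
  P term: (1×0.0938)² = 0.00879
  V term: (1×0.0521)² = 0.00272
  T term: (-1×0.0134)² = 0.000180
Total = 0.0117. Share from P = 0.00879/0.0117 = 0.752.

75.2%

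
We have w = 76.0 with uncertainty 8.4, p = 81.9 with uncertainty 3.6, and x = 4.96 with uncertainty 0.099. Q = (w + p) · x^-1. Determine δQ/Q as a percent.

6.12%

Let u = w + p = 158. δu = √(δw² + δp²) = √(70.6 + 13.0) = 9.14, so δu/u = 0.0579.
Q is then a monomial in u, x:
δQ/Q = √((δu/u)² + (-1·δx/x)²) = √(0.00335 + 0.000398) = 0.0612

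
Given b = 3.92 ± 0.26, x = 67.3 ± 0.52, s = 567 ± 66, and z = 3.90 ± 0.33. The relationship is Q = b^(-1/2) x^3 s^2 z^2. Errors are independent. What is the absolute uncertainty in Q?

2.19e+11

Q is a product of powers, so relative uncertainties combine in quadrature:
  (−½·δb/b)² = (-0.5×0.0663)² = 0.00110;  (3·δx/x)² = (3×0.00773)² = 0.000537;  (2·δs/s)² = (2×0.116)² = 0.0542;  (2·δz/z)² = (2×0.0846)² = 0.0286
δQ/Q = √(0.0845) = 0.291
Q = 7.53e+11, so δQ = 0.291 × 7.53e+11 = 2.19e+11.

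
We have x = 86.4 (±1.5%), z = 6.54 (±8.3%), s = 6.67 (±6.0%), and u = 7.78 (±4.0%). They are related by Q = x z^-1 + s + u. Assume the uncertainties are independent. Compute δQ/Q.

0.0443

Let p = x·z^-1 = 13.2. δp/p = √((1·δx/x)² + (-1·δz/z)²) = √(0.000225 + 0.00689) = 0.0843, so δp = 1.11.
Q = p + s + u: δQ = √(δp² + δs² + δu²) = √(1.24 + 0.160 + 0.0968) = 1.22
Q = 27.7, so δQ/Q = 1.22/27.7 = 0.0443.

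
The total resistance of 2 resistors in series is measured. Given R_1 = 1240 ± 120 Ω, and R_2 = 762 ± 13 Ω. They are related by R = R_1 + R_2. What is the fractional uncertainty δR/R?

0.0603

Sums and differences: (δR)² = Σ (cᵢ δxᵢ)².
  (δR_1)² = 14400;  (δR_2)² = 169
δR = √(14600) = 121 Ω
R = 2000 Ω, so δR/R = 121/2000 = 0.0603.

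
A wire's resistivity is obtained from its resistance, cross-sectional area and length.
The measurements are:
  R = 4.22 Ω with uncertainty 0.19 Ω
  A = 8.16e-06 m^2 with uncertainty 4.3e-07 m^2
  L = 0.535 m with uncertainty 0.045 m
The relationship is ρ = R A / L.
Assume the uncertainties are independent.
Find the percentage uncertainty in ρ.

Products/powers → add relative errors in quadrature, weighted by exponent:
  (1·δR/R)² = (1×0.0450)² = 0.00203;  (1·δA/A)² = (1×0.0527)² = 0.00278;  (-1·δL/L)² = (-1×0.0841)² = 0.00707
δρ/ρ = √(0.0119) = 0.109

10.9%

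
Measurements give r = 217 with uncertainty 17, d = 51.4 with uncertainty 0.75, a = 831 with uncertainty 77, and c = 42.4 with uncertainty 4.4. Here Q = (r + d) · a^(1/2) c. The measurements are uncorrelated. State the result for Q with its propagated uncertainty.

(3.28 ± 0.427) × 10^5

Let u = r + d = 268. δu = √(δr² + δd²) = √(289 + 0.562) = 17.0, so δu/u = 0.0634.
Q is then a monomial in u, a, c:
δQ/Q = √((δu/u)² + (½·δa/a)² + (1·δc/c)²) = √(0.00402 + 0.00215 + 0.0108) = 0.130
Q = 3.28e+05, so δQ = 0.130 × 3.28e+05 = 42700.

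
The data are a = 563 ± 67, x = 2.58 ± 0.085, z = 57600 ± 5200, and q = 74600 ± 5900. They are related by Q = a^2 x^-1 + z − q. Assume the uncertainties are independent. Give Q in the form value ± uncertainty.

(1.06 ± 0.305) × 10^5

Let p = a^2·x^-1 = 1.23e+05. δp/p = √((2·δa/a)² + (-1·δx/x)²) = √(0.0566 + 0.00109) = 0.240, so δp = 29500.
Q = p + z − q: δQ = √(δp² + δz² + δq²) = √(8.71e+08 + 2.7e+07 + 3.48e+07) = 30500
Q = 1.06e+05.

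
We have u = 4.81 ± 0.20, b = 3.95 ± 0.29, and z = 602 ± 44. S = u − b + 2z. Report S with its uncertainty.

Each term contributes (cᵢ δxᵢ)² to (δS)²:
  (δu)² = 0.0400;  (δb)² = 0.0841;  (2·δz)² = 7740
δS = √(7740) = 88.0
S = 1200.

1200 ± 88.0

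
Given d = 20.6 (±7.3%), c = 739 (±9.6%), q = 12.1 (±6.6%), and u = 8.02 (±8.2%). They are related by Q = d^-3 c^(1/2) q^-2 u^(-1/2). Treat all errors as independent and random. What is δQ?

For a monomial Q ∝ d^-3, c^(1/2), q^-2, u^(-1/2), fractional errors add in quadrature:
  (-3·δd/d)² = (-3×0.0730)² = 0.0480;  (½·δc/c)² = (0.5×0.0960)² = 0.00230;  (-2·δq/q)² = (-2×0.0660)² = 0.0174;  (−½·δu/u)² = (-0.5×0.0820)² = 0.00168
δQ/Q = √(0.0694) = 0.263
Q = 7.5e-06, so δQ = 0.263 × 7.5e-06 = 1.98e-06.

1.98e-06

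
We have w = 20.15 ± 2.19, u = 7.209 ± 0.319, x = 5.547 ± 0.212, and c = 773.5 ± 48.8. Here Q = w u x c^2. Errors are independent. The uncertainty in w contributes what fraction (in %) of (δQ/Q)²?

37.9%

(δQ/Q)² = (1·δw/w)² + (1·δu/u)² + (1·δx/x)² + (2·δc/c)²
  w term: (1×0.109)² = 0.0118
  u term: (1×0.0443)² = 0.00196
  x term: (1×0.0382)² = 0.00146
  c term: (2×0.0631)² = 0.0159
Total = 0.0312. Share from w = 0.0118/0.0312 = 0.379.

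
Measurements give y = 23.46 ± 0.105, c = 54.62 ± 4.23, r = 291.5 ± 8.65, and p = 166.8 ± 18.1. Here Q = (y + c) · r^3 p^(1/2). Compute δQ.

2.93e+09

Let u = y + c = 78.08. δu = √(δy² + δc²) = √(0.0110 + 17.9) = 4.23, so δu/u = 0.0542.
Q is then a monomial in u, r, p:
δQ/Q = √((δu/u)² + (3·δr/r)² + (½·δp/p)²) = √(0.00294 + 0.00792 + 0.00294) = 0.117
Q = 2.498e+10, so δQ = 0.117 × 2.498e+10 = 2.93e+09.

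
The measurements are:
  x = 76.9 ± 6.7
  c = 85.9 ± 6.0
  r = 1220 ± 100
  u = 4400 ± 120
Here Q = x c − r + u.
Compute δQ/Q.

0.0771

Let p = x·c = 6610. δp/p = √((1·δx/x)² + (1·δc/c)²) = √(0.00759 + 0.00488) = 0.112, so δp = 738.
Q = p − r + u: δQ = √(δp² + δr² + δu²) = √(5.44e+05 + 10000 + 14400) = 754
Q = 9790, so δQ/Q = 754/9790 = 0.0771.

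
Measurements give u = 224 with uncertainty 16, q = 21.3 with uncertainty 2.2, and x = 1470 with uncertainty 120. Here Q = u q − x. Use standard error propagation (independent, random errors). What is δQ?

611

Let p = u·q = 4770. δp/p = √((1·δu/u)² + (1·δq/q)²) = √(0.00510 + 0.0107) = 0.126, so δp = 599.
Q = p − x: δQ = √(δp² + δx²) = √(3.59e+05 + 14400) = 611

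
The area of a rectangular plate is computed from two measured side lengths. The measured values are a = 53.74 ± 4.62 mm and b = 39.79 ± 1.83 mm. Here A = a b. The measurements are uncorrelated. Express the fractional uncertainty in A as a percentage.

Each factor contributes (exponent × relative error)² to (δA/A)²:
  (1·δa/a)² = (1×0.0860)² = 0.00739;  (1·δb/b)² = (1×0.0460)² = 0.00212
δA/A = √(0.00951) = 0.0975

9.75%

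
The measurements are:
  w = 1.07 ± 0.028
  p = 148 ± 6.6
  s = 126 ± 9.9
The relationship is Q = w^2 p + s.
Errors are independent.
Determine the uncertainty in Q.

Let h = w^2·p = 169. δh/h = √((2·δw/w)² + (1·δp/p)²) = √(0.00274 + 0.00199) = 0.0688, so δh = 11.7.
Q = h + s: δQ = √(δh² + δs²) = √(136 + 98.0) = 15.3

15.3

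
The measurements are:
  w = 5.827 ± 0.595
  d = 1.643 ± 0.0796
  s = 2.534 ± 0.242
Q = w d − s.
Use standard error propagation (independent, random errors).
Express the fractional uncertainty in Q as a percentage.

15.8%

Let p = w·d = 9.574. δp/p = √((1·δw/w)² + (1·δd/d)²) = √(0.0104 + 0.00235) = 0.113, so δp = 1.08.
Q = p − s: δQ = √(δp² + δs²) = √(1.17 + 0.0586) = 1.11
Q = 7.040, so δQ/Q = 1.11/7.040 = 0.158.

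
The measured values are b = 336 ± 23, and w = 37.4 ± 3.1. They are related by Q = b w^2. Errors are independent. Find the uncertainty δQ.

84300

Since Q is a product/quotient, work with relative uncertainties:
  (1·δb/b)² = (1×0.0685)² = 0.00469;  (2·δw/w)² = (2×0.0829)² = 0.0275
δQ/Q = √(0.0322) = 0.179
Q = 4.7e+05, so δQ = 0.179 × 4.7e+05 = 84300.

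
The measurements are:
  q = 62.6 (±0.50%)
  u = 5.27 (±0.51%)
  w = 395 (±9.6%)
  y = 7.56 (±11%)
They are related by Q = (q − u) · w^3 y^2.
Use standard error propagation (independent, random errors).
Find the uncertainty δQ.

Let h = q − u = 57.3. δh = √(δq² + δu²) = √(0.0980 + 0.000722) = 0.314, so δh/h = 0.00548.
Q is then a monomial in h, w, y:
δQ/Q = √((δh/h)² + (3·δw/w)² + (2·δy/y)²) = √(3e-05 + 0.0829 + 0.0484) = 0.362
Q = 2.02e+11, so δQ = 0.362 × 2.02e+11 = 7.32e+10.

7.32e+10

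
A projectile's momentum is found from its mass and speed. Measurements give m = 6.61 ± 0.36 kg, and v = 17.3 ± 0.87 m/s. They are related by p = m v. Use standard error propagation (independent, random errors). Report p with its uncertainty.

114 ± 8.48 kg·m/s

Products/powers → add relative errors in quadrature, weighted by exponent:
  (1·δm/m)² = (1×0.0545)² = 0.00297;  (1·δv/v)² = (1×0.0503)² = 0.00253
δp/p = √(0.00550) = 0.0741
p = 114 kg·m/s, so δp = 0.0741 × 114 = 8.48 kg·m/s.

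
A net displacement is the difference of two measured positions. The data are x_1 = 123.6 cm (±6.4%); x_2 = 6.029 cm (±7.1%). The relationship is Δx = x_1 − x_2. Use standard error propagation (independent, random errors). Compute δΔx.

For a sum/difference, combine absolute errors in quadrature:
  (δx_1)² = 62.6;  (δx_2)² = 0.183
δΔx = √(62.8) = 7.92 cm

7.92 cm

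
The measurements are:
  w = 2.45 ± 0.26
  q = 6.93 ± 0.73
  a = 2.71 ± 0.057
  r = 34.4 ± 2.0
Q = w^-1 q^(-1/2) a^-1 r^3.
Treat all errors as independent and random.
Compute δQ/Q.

0.212

Products/powers → add relative errors in quadrature, weighted by exponent:
  (-1·δw/w)² = (-1×0.106)² = 0.0113;  (−½·δq/q)² = (-0.5×0.105)² = 0.00277;  (-1·δa/a)² = (-1×0.0210)² = 0.000442;  (3·δr/r)² = (3×0.0581)² = 0.0304
δQ/Q = √(0.0449) = 0.212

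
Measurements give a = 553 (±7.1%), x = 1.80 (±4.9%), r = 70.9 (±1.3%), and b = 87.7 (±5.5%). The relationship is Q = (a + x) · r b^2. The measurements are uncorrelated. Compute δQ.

Let u = a + x = 555. δu = √(δa² + δx²) = √(1540 + 0.00778) = 39.3, so δu/u = 0.0708.
Q is then a monomial in u, r, b:
δQ/Q = √((δu/u)² + (1·δr/r)² + (2·δb/b)²) = √(0.00501 + 0.000169 + 0.0121) = 0.131
Q = 3.03e+08, so δQ = 0.131 × 3.03e+08 = 3.98e+07.

3.98e+07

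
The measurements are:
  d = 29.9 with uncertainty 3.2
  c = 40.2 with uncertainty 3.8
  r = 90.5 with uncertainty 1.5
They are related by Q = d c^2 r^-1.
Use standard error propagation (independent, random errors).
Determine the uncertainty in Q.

Relative error in a monomial: (δQ/Q)² = Σ (nᵢ · δxᵢ/xᵢ)².
  (1·δd/d)² = (1×0.107)² = 0.0115;  (2·δc/c)² = (2×0.0945)² = 0.0357;  (-1·δr/r)² = (-1×0.0166)² = 0.000275
δQ/Q = √(0.0475) = 0.218
Q = 534, so δQ = 0.218 × 534 = 116.

116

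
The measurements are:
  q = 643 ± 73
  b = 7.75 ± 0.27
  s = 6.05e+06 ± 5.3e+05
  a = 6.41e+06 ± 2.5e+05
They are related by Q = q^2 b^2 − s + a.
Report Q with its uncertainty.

(2.52 ± 0.593) × 10^7

Let p = q^2·b^2 = 2.48e+07. δp/p = √((2·δq/q)² + (2·δb/b)²) = √(0.0516 + 0.00485) = 0.238, so δp = 5.9e+06.
Q = p − s + a: δQ = √(δp² + δs² + δa²) = √(3.48e+13 + 2.81e+11 + 6.25e+10) = 5.93e+06
Q = 2.52e+07.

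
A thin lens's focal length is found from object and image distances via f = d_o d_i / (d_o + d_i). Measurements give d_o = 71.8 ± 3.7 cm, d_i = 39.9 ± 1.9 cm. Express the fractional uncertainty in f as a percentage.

3.57%

∂f/∂d_o = (d_i/(d_o+d_i))² = 0.128;  ∂f/∂d_i = (d_o/(d_o+d_i))² = 0.413
δf = √((∂f/∂d_o · δd_o)² + (∂f/∂d_i · δd_i)²) = √(0.223 + 0.616) = 0.916 cm
f = 25.6 cm, so δf/f = 0.916/25.6 = 0.0357.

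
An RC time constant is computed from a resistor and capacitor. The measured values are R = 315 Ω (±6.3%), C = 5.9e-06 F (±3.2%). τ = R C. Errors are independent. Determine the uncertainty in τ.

0.000131 s

Since τ is a product/quotient, work with relative uncertainties:
  (1·δR/R)² = (1×0.0630)² = 0.00397;  (1·δC/C)² = (1×0.0320)² = 0.00102
δτ/τ = √(0.00499) = 0.0707
τ = 0.00186 s, so δτ = 0.0707 × 0.00186 = 0.000131 s.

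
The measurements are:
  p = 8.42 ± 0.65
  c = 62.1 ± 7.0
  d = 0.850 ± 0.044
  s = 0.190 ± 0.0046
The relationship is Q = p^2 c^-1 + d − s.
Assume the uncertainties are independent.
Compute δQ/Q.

Let w = p^2·c^-1 = 1.14. δw/w = √((2·δp/p)² + (-1·δc/c)²) = √(0.0238 + 0.0127) = 0.191, so δw = 0.218.
Q = w + d − s: δQ = √(δw² + δd² + δs²) = √(0.0476 + 0.00194 + 2.12e-05) = 0.223
Q = 1.80, so δQ/Q = 0.223/1.80 = 0.124.

0.124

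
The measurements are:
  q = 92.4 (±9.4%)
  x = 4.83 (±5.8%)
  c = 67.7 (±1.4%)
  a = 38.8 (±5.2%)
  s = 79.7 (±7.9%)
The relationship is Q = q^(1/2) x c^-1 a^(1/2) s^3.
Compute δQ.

5.41e+05

Since Q is a product/quotient, work with relative uncertainties:
  (½·δq/q)² = (0.5×0.0940)² = 0.00221;  (1·δx/x)² = (1×0.0580)² = 0.00336;  (-1·δc/c)² = (-1×0.0140)² = 0.000196;  (½·δa/a)² = (0.5×0.0520)² = 0.000676;  (3·δs/s)² = (3×0.0790)² = 0.0562
δQ/Q = √(0.0626) = 0.250
Q = 2.16e+06, so δQ = 0.250 × 2.16e+06 = 5.41e+05.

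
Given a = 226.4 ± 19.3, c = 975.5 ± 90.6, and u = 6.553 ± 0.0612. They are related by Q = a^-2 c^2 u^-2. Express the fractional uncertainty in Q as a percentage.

25.3%

Products/powers → add relative errors in quadrature, weighted by exponent:
  (-2·δa/a)² = (-2×0.0852)² = 0.0291;  (2·δc/c)² = (2×0.0929)² = 0.0345;  (-2·δu/u)² = (-2×0.00934)² = 0.000349
δQ/Q = √(0.0639) = 0.253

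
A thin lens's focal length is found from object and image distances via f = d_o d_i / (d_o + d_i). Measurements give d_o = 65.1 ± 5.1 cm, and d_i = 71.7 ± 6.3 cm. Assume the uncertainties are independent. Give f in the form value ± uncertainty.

∂f/∂d_o = (d_i/(d_o+d_i))² = 0.275;  ∂f/∂d_i = (d_o/(d_o+d_i))² = 0.226
δf = √((∂f/∂d_o · δd_o)² + (∂f/∂d_i · δd_i)²) = √(1.96 + 2.04) = 2.00 cm
f = 34.1 cm.

34.1 ± 2.00 cm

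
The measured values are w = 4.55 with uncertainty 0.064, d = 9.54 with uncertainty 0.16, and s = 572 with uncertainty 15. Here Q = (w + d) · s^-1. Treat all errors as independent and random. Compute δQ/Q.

0.0289

Let u = w + d = 14.1. δu = √(δw² + δd²) = √(0.00410 + 0.0256) = 0.172, so δu/u = 0.0122.
Q is then a monomial in u, s:
δQ/Q = √((δu/u)² + (-1·δs/s)²) = √(0.000150 + 0.000688) = 0.0289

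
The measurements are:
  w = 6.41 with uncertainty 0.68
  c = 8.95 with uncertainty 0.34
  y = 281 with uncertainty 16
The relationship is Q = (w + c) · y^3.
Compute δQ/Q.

Let u = w + c = 15.4. δu = √(δw² + δc²) = √(0.462 + 0.116) = 0.760, so δu/u = 0.0495.
Q is then a monomial in u, y:
δQ/Q = √((δu/u)² + (3·δy/y)²) = √(0.00245 + 0.0292) = 0.178

0.178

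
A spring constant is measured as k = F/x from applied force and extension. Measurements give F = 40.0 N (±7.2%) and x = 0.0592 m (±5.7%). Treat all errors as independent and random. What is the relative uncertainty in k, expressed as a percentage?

9.18%

k is a product of powers, so relative uncertainties combine in quadrature:
  (1·δF/F)² = (1×0.0720)² = 0.00518;  (-1·δx/x)² = (-1×0.0570)² = 0.00325
δk/k = √(0.00843) = 0.0918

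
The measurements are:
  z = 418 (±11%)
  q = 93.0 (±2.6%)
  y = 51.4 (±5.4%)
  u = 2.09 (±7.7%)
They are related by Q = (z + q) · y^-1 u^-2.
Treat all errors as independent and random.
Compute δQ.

0.424

Let w = z + q = 511. δw = √(δz² + δq²) = √(2110 + 5.85) = 46.0, so δw/w = 0.0901.
Q is then a monomial in w, y, u:
δQ/Q = √((δw/w)² + (-1·δy/y)² + (-2·δu/u)²) = √(0.00812 + 0.00292 + 0.0237) = 0.186
Q = 2.28, so δQ = 0.186 × 2.28 = 0.424.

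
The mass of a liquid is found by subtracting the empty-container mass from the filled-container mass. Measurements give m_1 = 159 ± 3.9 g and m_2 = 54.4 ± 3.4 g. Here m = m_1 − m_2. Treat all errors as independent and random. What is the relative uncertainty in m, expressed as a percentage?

Absolute uncertainties add in quadrature for a linear combination:
  (δm_1)² = 15.2;  (δm_2)² = 11.6
δm = √(26.8) = 5.17 g
m = 105 g, so δm/m = 5.17/105 = 0.0495.

4.95%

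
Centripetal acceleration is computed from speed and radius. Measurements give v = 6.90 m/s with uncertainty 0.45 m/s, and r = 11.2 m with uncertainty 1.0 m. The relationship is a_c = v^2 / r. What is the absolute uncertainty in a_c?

0.672 m/s^2

Each factor contributes (exponent × relative error)² to (δa_c/a_c)²:
  (2·δv/v)² = (2×0.0652)² = 0.0170;  (-1·δr/r)² = (-1×0.0893)² = 0.00797
δa_c/a_c = √(0.0250) = 0.158
a_c = 4.25 m/s^2, so δa_c = 0.158 × 4.25 = 0.672 m/s^2.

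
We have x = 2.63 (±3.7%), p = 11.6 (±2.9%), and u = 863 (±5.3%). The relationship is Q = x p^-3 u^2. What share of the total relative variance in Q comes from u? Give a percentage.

(δQ/Q)² = (1·δx/x)² + (-3·δp/p)² + (2·δu/u)²
  x term: (1×0.0370)² = 0.00137
  p term: (-3×0.0290)² = 0.00757
  u term: (2×0.0530)² = 0.0112
Total = 0.0202. Share from u = 0.0112/0.0202 = 0.557.

55.7%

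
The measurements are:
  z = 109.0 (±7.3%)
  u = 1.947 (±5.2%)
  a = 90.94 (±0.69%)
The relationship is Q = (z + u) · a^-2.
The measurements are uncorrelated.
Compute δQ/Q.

0.0730

Let w = z + u = 110.9. δw = √(δz² + δu²) = √(63.3 + 0.0103) = 7.96, so δw/w = 0.0717.
Q is then a monomial in w, a:
δQ/Q = √((δw/w)² + (-2·δa/a)²) = √(0.00514 + 0.000190) = 0.0730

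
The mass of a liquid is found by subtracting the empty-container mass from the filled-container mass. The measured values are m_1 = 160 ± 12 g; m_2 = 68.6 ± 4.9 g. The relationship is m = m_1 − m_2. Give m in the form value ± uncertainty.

91.4 ± 13.0 g

Absolute uncertainties add in quadrature for a linear combination:
  (δm_1)² = 144;  (δm_2)² = 24.0
δm = √(168) = 13.0 g
m = 91.4 g.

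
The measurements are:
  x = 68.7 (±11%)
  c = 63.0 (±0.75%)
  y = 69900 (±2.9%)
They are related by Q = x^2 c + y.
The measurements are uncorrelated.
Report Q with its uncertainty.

Let p = x^2·c = 2.97e+05. δp/p = √((2·δx/x)² + (1·δc/c)²) = √(0.0484 + 5.62e-05) = 0.220, so δp = 65500.
Q = p + y: δQ = √(δp² + δy²) = √(4.28e+09 + 4.11e+06) = 65500
Q = 3.67e+05.

(3.67 ± 0.655) × 10^5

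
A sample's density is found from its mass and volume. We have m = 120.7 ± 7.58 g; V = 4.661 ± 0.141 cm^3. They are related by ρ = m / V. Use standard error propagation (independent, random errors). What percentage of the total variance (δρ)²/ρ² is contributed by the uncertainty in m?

(δρ/ρ)² = (1·δm/m)² + (-1·δV/V)²
  m term: (1×0.0628)² = 0.00394
  V term: (-1×0.0303)² = 0.000915
Total = 0.00486. Share from m = 0.00394/0.00486 = 0.812.

81.2%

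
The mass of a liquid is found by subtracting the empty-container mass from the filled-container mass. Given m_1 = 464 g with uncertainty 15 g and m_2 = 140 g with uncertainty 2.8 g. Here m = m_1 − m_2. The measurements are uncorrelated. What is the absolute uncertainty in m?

Sums and differences: (δm)² = Σ (cᵢ δxᵢ)².
  (δm_1)² = 225;  (δm_2)² = 7.84
δm = √(233) = 15.3 g

15.3 g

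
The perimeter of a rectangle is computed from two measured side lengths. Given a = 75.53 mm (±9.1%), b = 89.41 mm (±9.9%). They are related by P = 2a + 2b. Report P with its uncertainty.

329.9 ± 22.4 mm

Sums and differences: (δP)² = Σ (cᵢ δxᵢ)².
  (2·δa)² = 189;  (2·δb)² = 313
δP = √(502) = 22.4 mm
P = 329.9 mm.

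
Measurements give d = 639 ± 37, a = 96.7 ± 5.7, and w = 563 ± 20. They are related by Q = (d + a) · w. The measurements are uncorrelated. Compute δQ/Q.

0.0621

Let u = d + a = 736. δu = √(δd² + δa²) = √(1370 + 32.5) = 37.4, so δu/u = 0.0509.
Q is then a monomial in u, w:
δQ/Q = √((δu/u)² + (1·δw/w)²) = √(0.00259 + 0.00126) = 0.0621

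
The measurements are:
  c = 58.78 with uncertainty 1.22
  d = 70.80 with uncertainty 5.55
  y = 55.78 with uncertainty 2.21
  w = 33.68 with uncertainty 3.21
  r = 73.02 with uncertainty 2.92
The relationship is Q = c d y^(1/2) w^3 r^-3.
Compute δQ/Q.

For a monomial Q ∝ c, d, y^(1/2), w^3, r^-3, fractional errors add in quadrature:
  (1·δc/c)² = (1×0.0208)² = 0.000431;  (1·δd/d)² = (1×0.0784)² = 0.00614;  (½·δy/y)² = (0.5×0.0396)² = 0.000392;  (3·δw/w)² = (3×0.0953)² = 0.0818;  (-3·δr/r)² = (-3×0.0400)² = 0.0144
δQ/Q = √(0.103) = 0.321

0.321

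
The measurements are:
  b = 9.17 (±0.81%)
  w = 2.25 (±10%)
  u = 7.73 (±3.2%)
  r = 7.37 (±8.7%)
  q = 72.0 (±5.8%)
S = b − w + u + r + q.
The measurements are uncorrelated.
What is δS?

S is a linear combination, so absolute uncertainties add in quadrature:
  (δb)² = 0.00552;  (δw)² = 0.0506;  (δu)² = 0.0612;  (δr)² = 0.411;  (δq)² = 17.4
δS = √(18.0) = 4.24

4.24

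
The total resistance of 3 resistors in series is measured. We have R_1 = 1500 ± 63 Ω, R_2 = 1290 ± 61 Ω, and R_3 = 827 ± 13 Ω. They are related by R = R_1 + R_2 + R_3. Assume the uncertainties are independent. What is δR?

88.7 Ω

Absolute uncertainties add in quadrature for a linear combination:
  (δR_1)² = 3970;  (δR_2)² = 3720;  (δR_3)² = 169
δR = √(7860) = 88.7 Ω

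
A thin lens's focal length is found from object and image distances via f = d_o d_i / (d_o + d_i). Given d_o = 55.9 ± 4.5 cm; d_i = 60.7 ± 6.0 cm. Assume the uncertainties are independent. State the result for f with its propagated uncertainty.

∂f/∂d_o = (d_i/(d_o+d_i))² = 0.271;  ∂f/∂d_i = (d_o/(d_o+d_i))² = 0.230
δf = √((∂f/∂d_o · δd_o)² + (∂f/∂d_i · δd_i)²) = √(1.49 + 1.90) = 1.84 cm
f = 29.1 cm.

29.1 ± 1.84 cm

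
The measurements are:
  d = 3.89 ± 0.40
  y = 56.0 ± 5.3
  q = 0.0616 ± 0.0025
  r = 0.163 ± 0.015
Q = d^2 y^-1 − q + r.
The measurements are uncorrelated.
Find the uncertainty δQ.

Let p = d^2·y^-1 = 0.270. δp/p = √((2·δd/d)² + (-1·δy/y)²) = √(0.0423 + 0.00896) = 0.226, so δp = 0.0612.
Q = p − q + r: δQ = √(δp² + δq² + δr²) = √(0.00374 + 6.25e-06 + 0.000225) = 0.0630

0.0630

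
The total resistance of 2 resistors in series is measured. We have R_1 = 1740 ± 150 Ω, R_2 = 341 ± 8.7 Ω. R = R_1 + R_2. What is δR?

R is a linear combination, so absolute uncertainties add in quadrature:
  (δR_1)² = 22500;  (δR_2)² = 75.7
δR = √(22600) = 150 Ω

150 Ω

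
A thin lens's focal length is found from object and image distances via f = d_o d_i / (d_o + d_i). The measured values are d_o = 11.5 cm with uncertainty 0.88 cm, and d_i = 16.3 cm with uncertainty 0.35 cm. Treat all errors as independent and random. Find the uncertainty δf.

∂f/∂d_o = (d_i/(d_o+d_i))² = 0.344;  ∂f/∂d_i = (d_o/(d_o+d_i))² = 0.171
δf = √((∂f/∂d_o · δd_o)² + (∂f/∂d_i · δd_i)²) = √(0.0915 + 0.00359) = 0.308 cm

0.308 cm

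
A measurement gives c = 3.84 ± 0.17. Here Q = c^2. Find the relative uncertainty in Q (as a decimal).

0.0885

Since Q is a product/quotient, work with relative uncertainties:
  (2·δc/c)² = (2×0.0443)² = 0.00784
δQ/Q = √(0.00784) = 0.0885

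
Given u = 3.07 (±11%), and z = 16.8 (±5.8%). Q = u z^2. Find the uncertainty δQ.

Q is a product of powers, so relative uncertainties combine in quadrature:
  (1·δu/u)² = (1×0.110)² = 0.0121;  (2·δz/z)² = (2×0.0580)² = 0.0135
δQ/Q = √(0.0256) = 0.160
Q = 866, so δQ = 0.160 × 866 = 139.

139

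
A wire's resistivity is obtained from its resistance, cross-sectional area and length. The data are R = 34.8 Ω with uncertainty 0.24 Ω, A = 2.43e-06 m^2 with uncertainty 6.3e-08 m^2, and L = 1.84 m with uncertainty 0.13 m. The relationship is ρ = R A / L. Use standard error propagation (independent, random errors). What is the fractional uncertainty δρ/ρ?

0.0756

Each factor contributes (exponent × relative error)² to (δρ/ρ)²:
  (1·δR/R)² = (1×0.00690)² = 4.76e-05;  (1·δA/A)² = (1×0.0259)² = 0.000672;  (-1·δL/L)² = (-1×0.0707)² = 0.00499
δρ/ρ = √(0.00571) = 0.0756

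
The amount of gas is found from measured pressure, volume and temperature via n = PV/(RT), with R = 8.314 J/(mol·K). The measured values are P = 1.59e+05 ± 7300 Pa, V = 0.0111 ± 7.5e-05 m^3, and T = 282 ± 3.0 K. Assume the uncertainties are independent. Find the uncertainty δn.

Products/powers → add relative errors in quadrature, weighted by exponent:
  (1·δP/P)² = (1×0.0459)² = 0.00211;  (1·δV/V)² = (1×0.00676)² = 4.57e-05;  (-1·δT/T)² = (-1×0.0106)² = 0.000113
δn/n = √(0.00227) = 0.0476
n = 0.753 mol, so δn = 0.0476 × 0.753 = 0.0358 mol.

0.0358 mol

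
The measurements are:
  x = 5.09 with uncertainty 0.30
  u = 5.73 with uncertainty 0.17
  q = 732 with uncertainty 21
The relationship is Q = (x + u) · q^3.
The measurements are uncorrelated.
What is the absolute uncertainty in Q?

Let w = x + u = 10.8. δw = √(δx² + δu²) = √(0.0900 + 0.0289) = 0.345, so δw/w = 0.0319.
Q is then a monomial in w, q:
δQ/Q = √((δw/w)² + (3·δq/q)²) = √(0.00102 + 0.00741) = 0.0918
Q = 4.24e+09, so δQ = 0.0918 × 4.24e+09 = 3.89e+08.

3.89e+08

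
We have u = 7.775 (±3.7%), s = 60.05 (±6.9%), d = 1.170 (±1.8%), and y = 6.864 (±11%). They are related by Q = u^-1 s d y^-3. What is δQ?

Each factor contributes (exponent × relative error)² to (δQ/Q)²:
  (-1·δu/u)² = (-1×0.0370)² = 0.00137;  (1·δs/s)² = (1×0.0690)² = 0.00476;  (1·δd/d)² = (1×0.0180)² = 0.000324;  (-3·δy/y)² = (-3×0.110)² = 0.109
δQ/Q = √(0.115) = 0.340
Q = 0.02794, so δQ = 0.340 × 0.02794 = 0.00949.

0.00949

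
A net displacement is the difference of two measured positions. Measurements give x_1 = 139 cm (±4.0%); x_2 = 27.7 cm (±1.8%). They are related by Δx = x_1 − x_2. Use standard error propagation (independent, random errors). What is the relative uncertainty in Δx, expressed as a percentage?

Each term contributes (cᵢ δxᵢ)² to (δΔx)²:
  (δx_1)² = 30.9;  (δx_2)² = 0.249
δΔx = √(31.2) = 5.58 cm
Δx = 111 cm, so δΔx/Δx = 5.58/111 = 0.0502.

5.02%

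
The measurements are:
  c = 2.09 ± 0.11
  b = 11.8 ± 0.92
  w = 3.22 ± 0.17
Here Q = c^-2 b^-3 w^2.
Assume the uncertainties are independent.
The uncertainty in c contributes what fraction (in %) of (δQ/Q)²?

(δQ/Q)² = (-2·δc/c)² + (-3·δb/b)² + (2·δw/w)²
  c term: (-2×0.0526)² = 0.0111
  b term: (-3×0.0780)² = 0.0547
  w term: (2×0.0528)² = 0.0111
Total = 0.0769. Share from c = 0.0111/0.0769 = 0.144.

14.4%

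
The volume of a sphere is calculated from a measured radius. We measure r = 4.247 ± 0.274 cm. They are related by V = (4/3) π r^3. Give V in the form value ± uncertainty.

320.9 ± 62.1 cm^3

V ∝ r^3, so δV/V = |3| · δr/r = 3 × 0.0645 = 0.194.
V = 320.9 cm^3, so δV = 0.194 × 320.9 = 62.1 cm^3.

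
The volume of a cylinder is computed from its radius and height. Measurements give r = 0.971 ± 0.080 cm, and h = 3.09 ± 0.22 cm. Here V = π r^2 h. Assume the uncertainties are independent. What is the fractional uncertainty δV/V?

For a monomial V ∝ r^2, h, fractional errors add in quadrature:
  (2·δr/r)² = (2×0.0824)² = 0.0272;  (1·δh/h)² = (1×0.0712)² = 0.00507
δV/V = √(0.0322) = 0.180

0.180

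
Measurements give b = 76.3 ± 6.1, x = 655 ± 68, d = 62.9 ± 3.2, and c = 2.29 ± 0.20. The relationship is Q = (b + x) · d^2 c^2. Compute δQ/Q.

Let u = b + x = 731. δu = √(δb² + δx²) = √(37.2 + 4620) = 68.3, so δu/u = 0.0934.
Q is then a monomial in u, d, c:
δQ/Q = √((δu/u)² + (2·δd/d)² + (2·δc/c)²) = √(0.00872 + 0.0104 + 0.0305) = 0.223

0.223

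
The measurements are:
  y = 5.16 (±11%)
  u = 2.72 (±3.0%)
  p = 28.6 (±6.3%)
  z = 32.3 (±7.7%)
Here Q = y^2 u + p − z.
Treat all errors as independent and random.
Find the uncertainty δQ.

Let w = y^2·u = 72.4. δw/w = √((2·δy/y)² + (1·δu/u)²) = √(0.0484 + 0.000900) = 0.222, so δw = 16.1.
Q = w + p − z: δQ = √(δw² + δp² + δz²) = √(259 + 3.25 + 6.19) = 16.4

16.4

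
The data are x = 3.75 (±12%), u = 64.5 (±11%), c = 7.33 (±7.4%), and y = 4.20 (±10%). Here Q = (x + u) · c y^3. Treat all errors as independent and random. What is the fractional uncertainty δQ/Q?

0.326

Let w = x + u = 68.2. δw = √(δx² + δu²) = √(0.202 + 50.3) = 7.11, so δw/w = 0.104.
Q is then a monomial in w, c, y:
δQ/Q = √((δw/w)² + (1·δc/c)² + (3·δy/y)²) = √(0.0109 + 0.00548 + 0.0900) = 0.326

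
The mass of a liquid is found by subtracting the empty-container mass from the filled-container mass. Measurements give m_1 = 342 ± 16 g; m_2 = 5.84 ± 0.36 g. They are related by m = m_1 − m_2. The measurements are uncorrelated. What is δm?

16.0 g

Sums and differences: (δm)² = Σ (cᵢ δxᵢ)².
  (δm_1)² = 256;  (δm_2)² = 0.130
δm = √(256) = 16.0 g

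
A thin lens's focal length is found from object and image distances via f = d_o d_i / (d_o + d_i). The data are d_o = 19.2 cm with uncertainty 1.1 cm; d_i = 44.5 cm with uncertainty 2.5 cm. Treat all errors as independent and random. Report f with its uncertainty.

∂f/∂d_o = (d_i/(d_o+d_i))² = 0.488;  ∂f/∂d_i = (d_o/(d_o+d_i))² = 0.0908
δf = √((∂f/∂d_o · δd_o)² + (∂f/∂d_i · δd_i)²) = √(0.288 + 0.0516) = 0.583 cm
f = 13.4 cm.

13.4 ± 0.583 cm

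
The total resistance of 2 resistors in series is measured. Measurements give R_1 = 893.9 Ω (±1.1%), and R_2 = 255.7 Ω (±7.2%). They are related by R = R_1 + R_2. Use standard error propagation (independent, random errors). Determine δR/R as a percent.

1.82%

Each term contributes (cᵢ δxᵢ)² to (δR)²:
  (δR_1)² = 96.7;  (δR_2)² = 339
δR = √(436) = 20.9 Ω
R = 1150 Ω, so δR/R = 20.9/1150 = 0.0182.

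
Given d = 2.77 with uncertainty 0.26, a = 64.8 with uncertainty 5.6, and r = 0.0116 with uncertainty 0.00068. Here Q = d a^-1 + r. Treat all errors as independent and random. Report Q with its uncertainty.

0.0543 ± 0.00550

Let p = d·a^-1 = 0.0427. δp/p = √((1·δd/d)² + (-1·δa/a)²) = √(0.00881 + 0.00747) = 0.128, so δp = 0.00545.
Q = p + r: δQ = √(δp² + δr²) = √(2.97e-05 + 4.62e-07) = 0.00550
Q = 0.0543.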